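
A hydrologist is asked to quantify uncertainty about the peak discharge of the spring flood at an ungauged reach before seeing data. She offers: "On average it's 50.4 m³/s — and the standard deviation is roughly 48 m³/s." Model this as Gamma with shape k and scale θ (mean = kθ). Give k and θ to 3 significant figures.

For Gamma(k, scale θ): mean = kθ, variance = kθ², so CV = 1/√k.
CV = SD/mean = 48/50.4 = 0.9524, hence k = 1/CV² = 1.1.
Then θ = mean/k = 50.4/1.1 = 45.7.

k ≈ 1.1, θ ≈ 45.7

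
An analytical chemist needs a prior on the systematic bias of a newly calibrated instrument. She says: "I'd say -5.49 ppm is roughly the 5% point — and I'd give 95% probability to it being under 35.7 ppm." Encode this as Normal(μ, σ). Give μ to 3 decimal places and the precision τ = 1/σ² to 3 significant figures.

The p-quantile of Normal(μ,σ) is μ + z_p·σ, with z_{0.05} = -1.645 and z_{0.95} = 1.645.
Eliminate σ: μ = (z₂·x₁ − z₁·x₂)/(z₂ − z₁) = (1.645·-5.49 − (-1.645)·35.7)/3.29 = 15.105.
Then σ = (x₂ − x₁)/(z₂ − z₁) = (35.7 − -5.49)/3.29 = 12.521.
Precision τ = 1/σ² = 1/12.52² = 0.00638.

μ = 15.105, τ = 0.00638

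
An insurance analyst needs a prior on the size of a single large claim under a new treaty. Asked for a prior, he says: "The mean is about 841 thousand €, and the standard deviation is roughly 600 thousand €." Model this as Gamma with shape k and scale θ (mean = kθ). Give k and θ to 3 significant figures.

For Gamma(k, scale θ): mean = kθ, variance = kθ², so CV = 1/√k.
CV = SD/mean = 600/841 = 0.7134, hence k = 1/CV² = 1.96.
Then θ = mean/k = 841/1.96 = 428.

k ≈ 1.96, θ ≈ 428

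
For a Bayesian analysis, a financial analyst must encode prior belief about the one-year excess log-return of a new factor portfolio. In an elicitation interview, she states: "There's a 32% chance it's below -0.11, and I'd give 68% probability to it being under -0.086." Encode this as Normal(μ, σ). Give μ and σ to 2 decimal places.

For Normal(μ,σ), the p-quantile is μ + z_p·σ. Here z_{0.32} = -0.4677, z_{0.68} = 0.4677.
So -0.11 = μ − 0.4677σ and -0.086 = μ + 0.4677σ.
Subtracting: σ = (-0.086 − -0.11)/(0.4677 − (-0.4677)) = 0.03.
Then μ = -0.11 − (-0.4677)·0.03 = -0.10.

μ = -0.10, σ = 0.03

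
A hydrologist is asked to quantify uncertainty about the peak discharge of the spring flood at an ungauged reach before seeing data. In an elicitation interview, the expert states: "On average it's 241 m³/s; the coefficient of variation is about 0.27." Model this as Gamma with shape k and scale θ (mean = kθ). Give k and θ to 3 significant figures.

For Gamma(k, scale θ): mean = kθ, variance = kθ², so CV = 1/√k.
CV = 0.27, hence k = 1/CV² = 13.7.
Then θ = mean/k = 241/13.7 = 17.6.

k ≈ 13.7, θ ≈ 17.6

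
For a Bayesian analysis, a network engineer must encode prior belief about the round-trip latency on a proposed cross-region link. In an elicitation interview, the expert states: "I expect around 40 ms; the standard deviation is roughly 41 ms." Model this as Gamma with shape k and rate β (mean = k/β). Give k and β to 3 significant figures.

For Gamma(k, rate β): mean = k/β, variance = k/β², so CV = 1/√k.
CV = SD/mean = 41/40 = 1.025, hence k = 1/CV² = 0.952.
Then β = k/mean = 0.952/40 = 0.0238.

k ≈ 0.952, β ≈ 0.0238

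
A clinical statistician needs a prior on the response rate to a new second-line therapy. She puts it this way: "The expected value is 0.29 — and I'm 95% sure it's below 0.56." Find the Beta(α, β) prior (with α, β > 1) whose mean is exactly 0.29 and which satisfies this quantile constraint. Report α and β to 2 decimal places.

With mean 0.29 fixed, write α = 0.29s, β = 0.71s where s = α+β.
Need P(θ < 0.56) = 0.95 under Beta(0.29s, 0.71s). Normal approximation: (q−m)/√(m(1−m)/s) ≈ z_{0.95} = 1.64, so s ≈ 0.29·0.71·(1.64)²/(0.56−0.29)² = 7.6.
At s = 7.6: P(θ<0.56) ≈ 0.942. Adjusting to match 0.95 gives s ≈ 8.46.
So α = 0.29·8.46 ≈ 2.45, β = 0.71·8.46 ≈ 6.01.

α ≈ 2.45, β ≈ 6.01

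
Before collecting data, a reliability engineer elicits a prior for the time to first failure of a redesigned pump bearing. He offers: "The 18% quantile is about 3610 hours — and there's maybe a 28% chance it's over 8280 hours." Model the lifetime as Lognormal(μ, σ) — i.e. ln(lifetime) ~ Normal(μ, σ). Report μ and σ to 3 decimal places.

If T ~ Lognormal(μ,σ) then ln T ~ Normal(μ,σ), so the p-quantile of ln T is μ + z_p·σ.
ln(3610) = 8.191 and ln(8280) = 9.022; z_{0.18} = -0.9154, z_{0.72} = 0.5828.
σ = (9.022 − 8.191)/(0.5828 − (-0.9154)) = 0.554.
μ = 8.191 − (-0.9154)·0.554 = 8.699.

μ ≈ 8.699, σ ≈ 0.554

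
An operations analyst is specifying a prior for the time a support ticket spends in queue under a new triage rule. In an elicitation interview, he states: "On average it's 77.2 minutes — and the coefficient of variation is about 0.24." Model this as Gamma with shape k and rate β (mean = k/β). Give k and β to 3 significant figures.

k ≈ 17.4, β ≈ 0.225

For Gamma(k, rate β): mean = k/β, variance = k/β², so CV = 1/√k.
CV = 0.24, hence k = 1/CV² = 17.4.
Then β = k/mean = 17.4/77.2 = 0.225.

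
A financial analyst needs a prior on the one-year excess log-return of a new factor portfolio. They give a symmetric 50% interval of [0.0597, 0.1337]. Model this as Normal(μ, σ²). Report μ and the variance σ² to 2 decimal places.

μ = 0.10, σ² = 0.00

A symmetric 50% interval runs μ ± z·σ with z = 0.6745.
Half-width = 0.037, so σ = 0.037/0.6745 = 0.055 and σ² = 0.00.
μ is the interval midpoint, 0.10.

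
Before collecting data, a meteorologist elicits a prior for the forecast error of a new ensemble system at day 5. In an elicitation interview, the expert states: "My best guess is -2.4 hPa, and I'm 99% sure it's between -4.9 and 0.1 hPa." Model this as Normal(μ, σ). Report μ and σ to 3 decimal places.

μ = -2.400, σ = 0.971

A symmetric 99% interval runs μ ± z·σ with z = 2.576.
Half-width = 2.5, so σ = 2.5/2.576 = 0.971.
μ is the stated best guess, -2.400.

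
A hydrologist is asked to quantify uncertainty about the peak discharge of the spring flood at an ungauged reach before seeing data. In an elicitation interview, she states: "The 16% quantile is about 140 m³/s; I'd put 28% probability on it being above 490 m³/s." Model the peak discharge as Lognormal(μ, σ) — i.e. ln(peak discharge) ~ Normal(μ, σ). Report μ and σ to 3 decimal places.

If T ~ Lognormal(μ,σ) then ln T ~ Normal(μ,σ), so the p-quantile of ln T is μ + z_p·σ.
ln(140) = 4.942 and ln(490) = 6.194; z_{0.16} = -0.9945, z_{0.72} = 0.5828.
σ = (6.194 − 4.942)/(0.5828 − (-0.9945)) = 0.794.
μ = 4.942 − (-0.9945)·0.794 = 5.731.

μ ≈ 5.731, σ ≈ 0.794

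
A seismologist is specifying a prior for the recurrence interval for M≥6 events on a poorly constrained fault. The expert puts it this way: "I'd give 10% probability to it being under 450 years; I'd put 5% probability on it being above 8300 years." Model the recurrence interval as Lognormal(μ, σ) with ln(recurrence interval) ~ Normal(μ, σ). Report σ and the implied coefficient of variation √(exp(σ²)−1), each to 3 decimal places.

σ ≈ 0.996, CV ≈ 1.303

If T ~ Lognormal(μ,σ) then ln T ~ Normal(μ,σ), so the p-quantile of ln T is μ + z_p·σ.
ln(450) = 6.109 and ln(8300) = 9.024; z_{0.1} = -1.282, z_{0.95} = 1.645.
σ = (9.024 − 6.109)/(1.645 − (-1.282)) = 0.996.
μ = 6.109 − (-1.282)·0.996 = 7.386.
CV = √(exp(σ²)−1) = √(exp(0.9921)−1) = 1.303.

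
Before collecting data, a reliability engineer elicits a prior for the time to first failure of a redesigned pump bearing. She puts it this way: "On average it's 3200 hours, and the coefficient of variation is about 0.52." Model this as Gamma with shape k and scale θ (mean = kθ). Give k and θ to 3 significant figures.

For Gamma(k, scale θ): mean = kθ, variance = kθ², so CV = 1/√k.
CV = 0.52, hence k = 1/CV² = 3.7.
Then θ = mean/k = 3200/3.7 = 865.

k ≈ 3.7, θ ≈ 865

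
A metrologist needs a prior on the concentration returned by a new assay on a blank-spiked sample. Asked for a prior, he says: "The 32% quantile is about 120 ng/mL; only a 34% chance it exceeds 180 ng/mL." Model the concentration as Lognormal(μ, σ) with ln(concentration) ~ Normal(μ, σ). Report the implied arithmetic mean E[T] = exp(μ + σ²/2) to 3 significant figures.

If T ~ Lognormal(μ,σ) then ln T ~ Normal(μ,σ), so the p-quantile of ln T is μ + z_p·σ.
ln(120) = 4.787 and ln(180) = 5.193; z_{0.32} = -0.4677, z_{0.66} = 0.4125.
σ = (5.193 − 4.787)/(0.4125 − (-0.4677)) = 0.461.
μ = 4.787 − (-0.4677)·0.461 = 5.003.
E[T] = exp(μ + σ²/2) = exp(5.003 + 0.1061) = 166 ng/mL.

E[T] ≈ 166 ng/mL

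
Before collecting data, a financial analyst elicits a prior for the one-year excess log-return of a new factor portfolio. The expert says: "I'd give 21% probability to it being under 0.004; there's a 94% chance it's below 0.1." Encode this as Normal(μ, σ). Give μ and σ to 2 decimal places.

The p-quantile of Normal(μ,σ) is μ + z_p·σ, with z_{0.21} = -0.8064 and z_{0.94} = 1.555.
Eliminate σ: μ = (z₂·x₁ − z₁·x₂)/(z₂ − z₁) = (1.555·0.004 − (-0.8064)·0.1)/2.361 = 0.04.
Then σ = (x₂ − x₁)/(z₂ − z₁) = (0.1 − 0.004)/2.361 = 0.04.

μ = 0.04, σ = 0.04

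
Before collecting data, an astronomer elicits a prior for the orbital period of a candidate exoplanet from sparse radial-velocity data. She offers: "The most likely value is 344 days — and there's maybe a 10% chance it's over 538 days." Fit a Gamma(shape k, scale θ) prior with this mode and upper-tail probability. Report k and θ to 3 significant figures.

k ≈ 10.4, θ ≈ 36.7

Gamma(k,θ) with k>1 has mode (k−1)θ, so θ = 344/(k−1).
Need P(X < 538) = 0.9 with θ tied to k this way. Start at k = 2, θ = 344: P(X<538) ≈ 0.463.
Too low — raise k to concentrate. Iterating converges to k ≈ 10.4.
Then θ = 344/(10.4−1) ≈ 36.7.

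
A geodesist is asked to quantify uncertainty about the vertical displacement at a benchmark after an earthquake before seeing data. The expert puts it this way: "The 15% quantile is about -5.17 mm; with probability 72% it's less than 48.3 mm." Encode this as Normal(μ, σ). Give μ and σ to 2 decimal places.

The p-quantile of Normal(μ,σ) is μ + z_p·σ, with z_{0.15} = -1.036 and z_{0.72} = 0.5828.
Eliminate σ: μ = (z₂·x₁ − z₁·x₂)/(z₂ − z₁) = (0.5828·-5.17 − (-1.036)·48.3)/1.619 = 29.05.
Then σ = (x₂ − x₁)/(z₂ − z₁) = (48.3 − -5.17)/1.619 = 33.02.

μ = 29.05, σ = 33.02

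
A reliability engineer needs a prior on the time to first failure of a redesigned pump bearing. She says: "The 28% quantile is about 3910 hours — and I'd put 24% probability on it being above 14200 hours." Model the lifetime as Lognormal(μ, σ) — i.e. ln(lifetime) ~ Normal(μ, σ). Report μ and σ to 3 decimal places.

μ ≈ 8.854, σ ≈ 1.000

If T ~ Lognormal(μ,σ) then ln T ~ Normal(μ,σ), so the p-quantile of ln T is μ + z_p·σ.
ln(3910) = 8.271 and ln(14200) = 9.561; z_{0.28} = -0.5828, z_{0.76} = 0.7063.
σ = (9.561 − 8.271)/(0.7063 − (-0.5828)) = 1.000.
μ = 8.271 − (-0.5828)·1.000 = 8.854.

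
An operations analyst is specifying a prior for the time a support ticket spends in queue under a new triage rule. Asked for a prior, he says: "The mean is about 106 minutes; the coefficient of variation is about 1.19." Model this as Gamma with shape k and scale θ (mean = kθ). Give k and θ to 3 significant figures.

k ≈ 0.706, θ ≈ 150

For Gamma(k, scale θ): mean = kθ, variance = kθ², so CV = 1/√k.
CV = 1.19, hence k = 1/CV² = 0.706.
Then θ = mean/k = 106/0.706 = 150.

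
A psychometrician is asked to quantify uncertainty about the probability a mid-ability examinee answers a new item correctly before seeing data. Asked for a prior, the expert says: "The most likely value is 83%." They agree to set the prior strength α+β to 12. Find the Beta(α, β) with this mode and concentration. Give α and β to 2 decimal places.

For α,β > 1 the Beta mode is (α−1)/(α+β−2). With α+β = 12, the mode is (α−1)/10.
Set (α−1)/10 = 0.83 → α = 1 + 0.83·10 = 9.30.
β = 12 − α = 2.70.

α = 9.30, β = 2.70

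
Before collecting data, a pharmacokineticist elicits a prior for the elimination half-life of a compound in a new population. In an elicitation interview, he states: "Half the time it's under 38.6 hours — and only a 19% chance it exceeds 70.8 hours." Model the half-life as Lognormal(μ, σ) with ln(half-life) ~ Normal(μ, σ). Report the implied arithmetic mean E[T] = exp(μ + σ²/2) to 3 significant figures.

If T ~ Lognormal(μ,σ) then ln T ~ Normal(μ,σ), so the p-quantile of ln T is μ + z_p·σ.
ln(38.6) = 3.653 and ln(70.8) = 4.26; z_{0.5} = 0, z_{0.81} = 0.8779.
σ = (4.26 − 3.653)/(0.8779 − (0)) = 0.691.
μ = 3.653 − (0)·0.691 = 3.653.
E[T] = exp(μ + σ²/2) = exp(3.653 + 0.2387) = 49 hours.

E[T] ≈ 49 hours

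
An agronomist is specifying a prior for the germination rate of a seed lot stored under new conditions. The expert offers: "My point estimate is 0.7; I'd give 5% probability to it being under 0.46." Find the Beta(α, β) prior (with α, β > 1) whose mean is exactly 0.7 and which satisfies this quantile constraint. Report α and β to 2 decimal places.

With mean 0.7 fixed, write α = 0.7s, β = 0.3s where s = α+β.
Need P(θ < 0.46) = 0.05 under Beta(0.7s, 0.3s). Normal approximation: (q−m)/√(m(1−m)/s) ≈ z_{0.05} = -1.64, so s ≈ 0.7·0.3·(-1.64)²/(0.46−0.7)² = 9.9.
At s = 9.9: P(θ<0.46) ≈ 0.058. Adjusting to match 0.05 gives s ≈ 10.82.
So α = 0.7·10.82 ≈ 7.57, β = 0.3·10.82 ≈ 3.25.

α ≈ 7.57, β ≈ 3.25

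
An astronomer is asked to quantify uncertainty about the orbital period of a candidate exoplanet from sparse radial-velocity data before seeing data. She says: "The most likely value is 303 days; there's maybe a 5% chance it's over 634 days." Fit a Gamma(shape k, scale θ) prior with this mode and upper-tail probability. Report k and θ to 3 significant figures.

k ≈ 6.07, θ ≈ 59.8

Gamma(k,θ) with k>1 has mode (k−1)θ, so θ = 303/(k−1).
Need P(X < 634) = 0.95 with θ tied to k this way. Start at k = 2, θ = 303: P(X<634) ≈ 0.618.
Too low — raise k to concentrate. Iterating converges to k ≈ 6.07.
Then θ = 303/(6.07−1) ≈ 59.8.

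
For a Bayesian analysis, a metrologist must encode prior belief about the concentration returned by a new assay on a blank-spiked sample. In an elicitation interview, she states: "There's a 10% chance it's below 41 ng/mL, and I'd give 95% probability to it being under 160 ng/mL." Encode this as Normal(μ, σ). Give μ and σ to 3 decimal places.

μ = 93.113, σ = 40.664

For Normal(μ,σ), the p-quantile is μ + z_p·σ. Here z_{0.1} = -1.282, z_{0.95} = 1.645.
So 41 = μ − 1.282σ and 160 = μ + 1.645σ.
Subtracting: σ = (160 − 41)/(1.645 − (-1.282)) = 40.664.
Then μ = 41 − (-1.282)·40.664 = 93.113.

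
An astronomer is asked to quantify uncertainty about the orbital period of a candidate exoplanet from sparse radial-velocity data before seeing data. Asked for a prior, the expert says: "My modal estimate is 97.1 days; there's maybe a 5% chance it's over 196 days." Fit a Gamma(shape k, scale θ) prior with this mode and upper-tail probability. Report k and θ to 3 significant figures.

Gamma(k,θ) with k>1 has mode (k−1)θ, so θ = 97.1/(k−1).
Need P(X < 196) = 0.95 with θ tied to k this way. Start at k = 2, θ = 97.1: P(X<196) ≈ 0.599.
Too low — raise k to concentrate. Iterating converges to k ≈ 6.61.
Then θ = 97.1/(6.61−1) ≈ 17.3.

k ≈ 6.61, θ ≈ 17.3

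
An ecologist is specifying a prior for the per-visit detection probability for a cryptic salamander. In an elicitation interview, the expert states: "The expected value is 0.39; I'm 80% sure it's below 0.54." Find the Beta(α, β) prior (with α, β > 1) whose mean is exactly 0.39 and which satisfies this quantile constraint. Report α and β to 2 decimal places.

α ≈ 2.85, β ≈ 4.45

With mean 0.39 fixed, write α = 0.39s, β = 0.61s where s = α+β.
Need P(θ < 0.54) = 0.8 under Beta(0.39s, 0.61s). Normal approximation: (q−m)/√(m(1−m)/s) ≈ z_{0.8} = 0.842, so s ≈ 0.39·0.61·(0.842)²/(0.54−0.39)² = 7.5.
At s = 7.5: P(θ<0.54) ≈ 0.803. Adjusting to match 0.8 gives s ≈ 7.30.
So α = 0.39·7.30 ≈ 2.85, β = 0.61·7.30 ≈ 4.45.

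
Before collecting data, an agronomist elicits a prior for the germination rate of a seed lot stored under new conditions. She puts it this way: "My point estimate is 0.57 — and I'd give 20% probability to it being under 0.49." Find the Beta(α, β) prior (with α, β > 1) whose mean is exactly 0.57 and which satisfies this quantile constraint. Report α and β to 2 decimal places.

With mean 0.57 fixed, write α = 0.57s, β = 0.43s where s = α+β.
Need P(θ < 0.49) = 0.2 under Beta(0.57s, 0.43s). Normal approximation: (q−m)/√(m(1−m)/s) ≈ z_{0.2} = -0.842, so s ≈ 0.57·0.43·(-0.842)²/(0.49−0.57)² = 27.1.
At s = 27.1: P(θ<0.49) ≈ 0.199. Adjusting to match 0.2 gives s ≈ 26.91.
So α = 0.57·26.91 ≈ 15.34, β = 0.43·26.91 ≈ 11.57.

α ≈ 15.34, β ≈ 11.57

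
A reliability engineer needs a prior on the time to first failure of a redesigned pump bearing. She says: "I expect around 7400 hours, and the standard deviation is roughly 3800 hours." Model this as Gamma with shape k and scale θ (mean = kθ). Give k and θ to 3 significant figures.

k ≈ 3.79, θ ≈ 1950

For Gamma(k, scale θ): mean = kθ, variance = kθ², so CV = 1/√k.
CV = SD/mean = 3800/7400 = 0.5135, hence k = 1/CV² = 3.79.
Then θ = mean/k = 7400/3.79 = 1950.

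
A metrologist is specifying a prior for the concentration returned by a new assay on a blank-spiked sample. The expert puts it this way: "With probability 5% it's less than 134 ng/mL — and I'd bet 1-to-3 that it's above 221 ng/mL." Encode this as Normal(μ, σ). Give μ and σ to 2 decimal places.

μ = 195.70, σ = 37.51

The p-quantile of Normal(μ,σ) is μ + z_p·σ, with z_{0.05} = -1.645 and z_{0.75} = 0.6745.
Eliminate σ: μ = (z₂·x₁ − z₁·x₂)/(z₂ − z₁) = (0.6745·134 − (-1.645)·221)/2.319 = 195.70.
Then σ = (x₂ − x₁)/(z₂ − z₁) = (221 − 134)/2.319 = 37.51.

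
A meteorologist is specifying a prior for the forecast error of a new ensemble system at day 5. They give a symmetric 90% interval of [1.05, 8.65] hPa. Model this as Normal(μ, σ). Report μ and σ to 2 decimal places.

μ = 4.85, σ = 2.31

A symmetric 90% interval runs μ ± z·σ with z = 1.645.
Half-width = 3.8, so σ = 3.8/1.645 = 2.31.
μ is the interval midpoint, 4.85.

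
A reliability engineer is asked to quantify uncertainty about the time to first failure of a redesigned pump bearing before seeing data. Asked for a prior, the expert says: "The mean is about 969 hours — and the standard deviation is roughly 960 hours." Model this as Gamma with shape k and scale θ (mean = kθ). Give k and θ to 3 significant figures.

For Gamma(k, scale θ): mean = kθ, variance = kθ², so CV = 1/√k.
CV = SD/mean = 960/969 = 0.9907, hence k = 1/CV² = 1.02.
Then θ = mean/k = 969/1.02 = 951.

k ≈ 1.02, θ ≈ 951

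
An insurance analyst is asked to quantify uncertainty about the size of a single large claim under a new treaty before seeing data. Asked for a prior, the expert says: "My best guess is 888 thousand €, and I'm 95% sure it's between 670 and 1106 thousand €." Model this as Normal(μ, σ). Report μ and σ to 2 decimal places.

μ = 888.00, σ = 111.23

A symmetric 95% interval runs μ ± z·σ with z = 1.96.
Half-width = 218, so σ = 218/1.96 = 111.23.
μ is the stated best guess, 888.00.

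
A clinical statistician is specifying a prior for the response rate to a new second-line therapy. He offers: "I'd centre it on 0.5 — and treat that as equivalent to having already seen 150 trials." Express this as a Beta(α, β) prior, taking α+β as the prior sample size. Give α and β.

Under the effective-sample-size interpretation, Beta(α, β) has prior mean α/(α+β) and prior sample size α+β.
So α+β = 150 and α/(α+β) = 0.5, giving α = 0.5·150 = 75 and β = 150 − 75 = 75.

α = 75, β = 75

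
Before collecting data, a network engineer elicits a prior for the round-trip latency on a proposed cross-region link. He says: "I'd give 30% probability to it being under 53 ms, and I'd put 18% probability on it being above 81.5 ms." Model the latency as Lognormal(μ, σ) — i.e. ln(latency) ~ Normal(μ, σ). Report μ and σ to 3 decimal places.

If T ~ Lognormal(μ,σ) then ln T ~ Normal(μ,σ), so the p-quantile of ln T is μ + z_p·σ.
ln(53) = 3.97 and ln(81.5) = 4.401; z_{0.3} = -0.5244, z_{0.82} = 0.9154.
σ = (4.401 − 3.97)/(0.9154 − (-0.5244)) = 0.299.
μ = 3.97 − (-0.5244)·0.299 = 4.127.

μ ≈ 4.127, σ ≈ 0.299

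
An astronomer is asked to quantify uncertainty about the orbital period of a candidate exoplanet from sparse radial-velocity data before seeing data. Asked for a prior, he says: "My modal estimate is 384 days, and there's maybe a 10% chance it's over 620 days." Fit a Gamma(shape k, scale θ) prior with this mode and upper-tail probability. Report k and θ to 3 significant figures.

k ≈ 9.2, θ ≈ 46.9

Gamma(k,θ) with k>1 has mode (k−1)θ, so θ = 384/(k−1).
Need P(X < 620) = 0.9 with θ tied to k this way. Start at k = 2, θ = 384: P(X<620) ≈ 0.480.
Too low — raise k to concentrate. Iterating converges to k ≈ 9.2.
Then θ = 384/(9.2−1) ≈ 46.9.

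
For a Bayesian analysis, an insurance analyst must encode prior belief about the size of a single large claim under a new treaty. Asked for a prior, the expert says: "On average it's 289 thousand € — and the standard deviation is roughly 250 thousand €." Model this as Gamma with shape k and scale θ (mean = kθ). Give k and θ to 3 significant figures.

k ≈ 1.34, θ ≈ 216

For Gamma(k, scale θ): mean = kθ, variance = kθ², so CV = 1/√k.
CV = SD/mean = 250/289 = 0.8651, hence k = 1/CV² = 1.34.
Then θ = mean/k = 289/1.34 = 216.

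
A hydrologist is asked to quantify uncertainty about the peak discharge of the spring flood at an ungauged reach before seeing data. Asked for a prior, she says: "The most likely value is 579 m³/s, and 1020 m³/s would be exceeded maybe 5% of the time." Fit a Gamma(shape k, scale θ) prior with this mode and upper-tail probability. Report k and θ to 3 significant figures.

k ≈ 9.7, θ ≈ 66.6

Gamma(k,θ) with k>1 has mode (k−1)θ, so θ = 579/(k−1).
Need P(X < 1020) = 0.95 with θ tied to k this way. Start at k = 2, θ = 579: P(X<1020) ≈ 0.526.
Too low — raise k to concentrate. Iterating converges to k ≈ 9.7.
Then θ = 579/(9.7−1) ≈ 66.6.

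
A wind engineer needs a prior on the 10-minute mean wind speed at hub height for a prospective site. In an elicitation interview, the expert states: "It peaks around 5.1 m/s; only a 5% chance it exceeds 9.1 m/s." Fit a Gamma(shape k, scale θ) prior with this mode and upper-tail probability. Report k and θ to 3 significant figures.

k ≈ 9.31, θ ≈ 0.613

Gamma(k,θ) with k>1 has mode (k−1)θ, so θ = 5.1/(k−1).
Need P(X < 9.1) = 0.95 with θ tied to k this way. Start at k = 2, θ = 5.1: P(X<9.1) ≈ 0.532.
Too low — raise k to concentrate. Iterating converges to k ≈ 9.31.
Then θ = 5.1/(9.31−1) ≈ 0.613.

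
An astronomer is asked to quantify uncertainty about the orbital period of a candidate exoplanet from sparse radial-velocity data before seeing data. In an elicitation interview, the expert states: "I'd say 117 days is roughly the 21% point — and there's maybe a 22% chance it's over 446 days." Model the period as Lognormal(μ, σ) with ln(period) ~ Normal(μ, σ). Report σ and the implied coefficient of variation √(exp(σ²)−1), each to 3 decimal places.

σ ≈ 0.848, CV ≈ 1.025

If T ~ Lognormal(μ,σ) then ln T ~ Normal(μ,σ), so the p-quantile of ln T is μ + z_p·σ.
ln(117) = 4.762 and ln(446) = 6.1; z_{0.21} = -0.8064, z_{0.78} = 0.7722.
σ = (6.1 − 4.762)/(0.7722 − (-0.8064)) = 0.848.
μ = 4.762 − (-0.8064)·0.848 = 5.446.
CV = √(exp(σ²)−1) = √(exp(0.7185)−1) = 1.025.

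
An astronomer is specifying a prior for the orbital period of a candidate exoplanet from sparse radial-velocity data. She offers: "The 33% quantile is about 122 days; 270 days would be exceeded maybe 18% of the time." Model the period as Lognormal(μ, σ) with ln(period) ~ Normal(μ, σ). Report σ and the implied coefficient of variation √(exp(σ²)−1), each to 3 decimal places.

If T ~ Lognormal(μ,σ) then ln T ~ Normal(μ,σ), so the p-quantile of ln T is μ + z_p·σ.
ln(122) = 4.804 and ln(270) = 5.598; z_{0.33} = -0.4399, z_{0.82} = 0.9154.
σ = (5.598 − 4.804)/(0.9154 − (-0.4399)) = 0.586.
μ = 4.804 − (-0.4399)·0.586 = 5.062.
CV = √(exp(σ²)−1) = √(exp(0.3436)−1) = 0.640.

σ ≈ 0.586, CV ≈ 0.640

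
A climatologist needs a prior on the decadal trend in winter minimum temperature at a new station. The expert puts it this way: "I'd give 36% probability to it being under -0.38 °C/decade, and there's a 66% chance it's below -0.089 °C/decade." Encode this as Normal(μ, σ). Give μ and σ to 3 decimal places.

μ = -0.245, σ = 0.377

For Normal(μ,σ), the p-quantile is μ + z_p·σ. Here z_{0.36} = -0.3585, z_{0.66} = 0.4125.
So -0.38 = μ − 0.3585σ and -0.089 = μ + 0.4125σ.
Subtracting: σ = (-0.089 − -0.38)/(0.4125 − (-0.3585)) = 0.377.
Then μ = -0.38 − (-0.3585)·0.377 = -0.245.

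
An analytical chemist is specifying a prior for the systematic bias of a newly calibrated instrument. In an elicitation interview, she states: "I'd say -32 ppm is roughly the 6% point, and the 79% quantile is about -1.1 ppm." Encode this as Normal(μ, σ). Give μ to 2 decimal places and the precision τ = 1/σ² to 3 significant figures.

μ = -11.65, τ = 0.00584

For Normal(μ,σ), the p-quantile is μ + z_p·σ. Here z_{0.06} = -1.555, z_{0.79} = 0.8064.
So -32 = μ − 1.555σ and -1.1 = μ + 0.8064σ.
Subtracting: σ = (-1.1 − -32)/(0.8064 − (-1.555)) = 13.09.
Then μ = -32 − (-1.555)·13.09 = -11.65.
Precision τ = 1/σ² = 1/13.09² = 0.00584.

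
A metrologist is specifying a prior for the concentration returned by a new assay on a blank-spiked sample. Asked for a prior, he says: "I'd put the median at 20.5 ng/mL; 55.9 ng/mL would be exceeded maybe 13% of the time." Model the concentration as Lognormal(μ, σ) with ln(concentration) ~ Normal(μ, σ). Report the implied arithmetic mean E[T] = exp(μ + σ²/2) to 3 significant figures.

If T ~ Lognormal(μ,σ) then ln T ~ Normal(μ,σ), so the p-quantile of ln T is μ + z_p·σ.
ln(20.5) = 3.02 and ln(55.9) = 4.024; z_{0.5} = 0, z_{0.87} = 1.126.
σ = (4.024 − 3.02)/(1.126 − (0)) = 0.891.
μ = 3.02 − (0)·0.891 = 3.020.
E[T] = exp(μ + σ²/2) = exp(3.020 + 0.3966) = 30.5 ng/mL.

E[T] ≈ 30.5 ng/mL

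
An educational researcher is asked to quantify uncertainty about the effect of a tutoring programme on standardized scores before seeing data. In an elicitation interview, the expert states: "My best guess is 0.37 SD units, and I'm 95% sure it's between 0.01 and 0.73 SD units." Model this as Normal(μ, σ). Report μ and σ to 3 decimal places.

A symmetric 95% interval runs μ ± z·σ with z = 1.96.
Half-width = 0.36, so σ = 0.36/1.96 = 0.184.
μ is the stated best guess, 0.370.

μ = 0.370, σ = 0.184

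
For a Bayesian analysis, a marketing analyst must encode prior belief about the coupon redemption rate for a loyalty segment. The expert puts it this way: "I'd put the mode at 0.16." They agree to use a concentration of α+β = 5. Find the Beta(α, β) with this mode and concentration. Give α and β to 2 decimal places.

For α,β > 1 the Beta mode is (α−1)/(α+β−2). With α+β = 5, the mode is (α−1)/3.
Set (α−1)/3 = 0.16 → α = 1 + 0.16·3 = 1.48.
β = 5 − α = 3.52.

α = 1.48, β = 3.52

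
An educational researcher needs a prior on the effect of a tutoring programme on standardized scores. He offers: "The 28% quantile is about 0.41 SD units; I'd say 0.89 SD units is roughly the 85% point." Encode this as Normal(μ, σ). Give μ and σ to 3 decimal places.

For Normal(μ,σ), the p-quantile is μ + z_p·σ. Here z_{0.28} = -0.5828, z_{0.85} = 1.036.
So 0.41 = μ − 0.5828σ and 0.89 = μ + 1.036σ.
Subtracting: σ = (0.89 − 0.41)/(1.036 − (-0.5828)) = 0.296.
Then μ = 0.41 − (-0.5828)·0.296 = 0.583.

μ = 0.583, σ = 0.296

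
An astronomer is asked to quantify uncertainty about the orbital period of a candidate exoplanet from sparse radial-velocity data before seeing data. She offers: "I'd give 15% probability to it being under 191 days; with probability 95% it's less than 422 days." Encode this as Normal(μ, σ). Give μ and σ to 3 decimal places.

The p-quantile of Normal(μ,σ) is μ + z_p·σ, with z_{0.15} = -1.036 and z_{0.95} = 1.645.
Eliminate σ: μ = (z₂·x₁ − z₁·x₂)/(z₂ − z₁) = (1.645·191 − (-1.036)·422)/2.681 = 280.291.
Then σ = (x₂ − x₁)/(z₂ − z₁) = (422 − 191)/2.681 = 86.153.

μ = 280.291, σ = 86.153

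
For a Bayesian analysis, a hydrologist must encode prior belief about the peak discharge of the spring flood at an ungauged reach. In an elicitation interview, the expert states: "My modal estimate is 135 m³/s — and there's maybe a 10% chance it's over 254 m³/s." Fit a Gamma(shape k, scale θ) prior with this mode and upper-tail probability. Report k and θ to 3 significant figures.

Gamma(k,θ) with k>1 has mode (k−1)θ, so θ = 135/(k−1).
Need P(X < 254) = 0.9 with θ tied to k this way. Start at k = 2, θ = 135: P(X<254) ≈ 0.561.
Too low — raise k to concentrate. Iterating converges to k ≈ 5.78.
Then θ = 135/(5.78−1) ≈ 28.2.

k ≈ 5.78, θ ≈ 28.2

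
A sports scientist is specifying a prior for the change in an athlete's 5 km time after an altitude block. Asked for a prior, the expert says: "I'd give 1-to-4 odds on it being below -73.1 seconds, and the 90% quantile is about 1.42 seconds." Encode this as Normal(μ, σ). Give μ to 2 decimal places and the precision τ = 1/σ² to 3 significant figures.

μ = -43.56, τ = 0.000812

The p-quantile of Normal(μ,σ) is μ + z_p·σ, with z_{0.2} = -0.8416 and z_{0.9} = 1.282.
Eliminate σ: μ = (z₂·x₁ − z₁·x₂)/(z₂ − z₁) = (1.282·-73.1 − (-0.8416)·1.42)/2.123 = -43.56.
Then σ = (x₂ − x₁)/(z₂ − z₁) = (1.42 − -73.1)/2.123 = 35.10.
Precision τ = 1/σ² = 1/35.1² = 0.000812.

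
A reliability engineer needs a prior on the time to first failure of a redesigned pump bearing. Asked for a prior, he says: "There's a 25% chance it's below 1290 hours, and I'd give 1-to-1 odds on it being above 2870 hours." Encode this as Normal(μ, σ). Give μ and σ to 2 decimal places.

The p-quantile of Normal(μ,σ) is μ + z_p·σ, with z_{0.25} = -0.6745 and z_{0.5} = 0.
Eliminate σ: μ = (z₂·x₁ − z₁·x₂)/(z₂ − z₁) = (0·1290 − (-0.6745)·2870)/0.6745 = 2870.00.
Then σ = (x₂ − x₁)/(z₂ − z₁) = (2870 − 1290)/0.6745 = 2342.51.

μ = 2870.00, σ = 2342.51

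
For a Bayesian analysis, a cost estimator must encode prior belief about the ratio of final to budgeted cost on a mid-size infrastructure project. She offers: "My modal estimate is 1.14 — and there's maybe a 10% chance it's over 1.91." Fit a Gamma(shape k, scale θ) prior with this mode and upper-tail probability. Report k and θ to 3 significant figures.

k ≈ 8.1, θ ≈ 0.161

Gamma(k,θ) with k>1 has mode (k−1)θ, so θ = 1.14/(k−1).
Need P(X < 1.91) = 0.9 with θ tied to k this way. Start at k = 2, θ = 1.14: P(X<1.91) ≈ 0.499.
Too low — raise k to concentrate. Iterating converges to k ≈ 8.1.
Then θ = 1.14/(8.1−1) ≈ 0.161.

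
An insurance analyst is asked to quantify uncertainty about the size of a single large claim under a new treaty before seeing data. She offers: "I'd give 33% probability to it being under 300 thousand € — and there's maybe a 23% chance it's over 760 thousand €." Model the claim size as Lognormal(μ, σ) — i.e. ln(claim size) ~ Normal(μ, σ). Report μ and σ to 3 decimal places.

If T ~ Lognormal(μ,σ) then ln T ~ Normal(μ,σ), so the p-quantile of ln T is μ + z_p·σ.
ln(300) = 5.704 and ln(760) = 6.633; z_{0.33} = -0.4399, z_{0.77} = 0.7388.
σ = (6.633 − 5.704)/(0.7388 − (-0.4399)) = 0.789.
μ = 5.704 − (-0.4399)·0.789 = 6.051.

μ ≈ 6.051, σ ≈ 0.789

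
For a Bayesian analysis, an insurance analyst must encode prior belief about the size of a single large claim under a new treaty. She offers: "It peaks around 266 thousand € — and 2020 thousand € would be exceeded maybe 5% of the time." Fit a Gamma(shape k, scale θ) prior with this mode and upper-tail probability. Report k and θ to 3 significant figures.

k ≈ 1.52, θ ≈ 513

Gamma(k,θ) with k>1 has mode (k−1)θ, so θ = 266/(k−1).
Need P(X < 2020) = 0.95 with θ tied to k this way. Start at k = 2, θ = 266: P(X<2020) ≈ 0.996.
Too high — lower k to spread out. Iterating converges to k ≈ 1.52.
Then θ = 266/(1.52−1) ≈ 513.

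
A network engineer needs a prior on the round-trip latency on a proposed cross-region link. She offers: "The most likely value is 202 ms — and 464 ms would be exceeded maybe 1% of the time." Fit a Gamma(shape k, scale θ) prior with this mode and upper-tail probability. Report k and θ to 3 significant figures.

Gamma(k,θ) with k>1 has mode (k−1)θ, so θ = 202/(k−1).
Need P(X < 464) = 0.99 with θ tied to k this way. Start at k = 2, θ = 202: P(X<464) ≈ 0.668.
Too low — raise k to concentrate. Iterating converges to k ≈ 7.91.
Then θ = 202/(7.91−1) ≈ 29.2.

k ≈ 7.91, θ ≈ 29.2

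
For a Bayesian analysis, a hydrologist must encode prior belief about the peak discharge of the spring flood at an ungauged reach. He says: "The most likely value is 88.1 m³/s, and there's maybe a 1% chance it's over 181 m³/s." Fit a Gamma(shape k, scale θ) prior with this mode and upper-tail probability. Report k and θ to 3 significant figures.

k ≈ 10.4, θ ≈ 9.35

Gamma(k,θ) with k>1 has mode (k−1)θ, so θ = 88.1/(k−1).
Need P(X < 181) = 0.99 with θ tied to k this way. Start at k = 2, θ = 88.1: P(X<181) ≈ 0.609.
Too low — raise k to concentrate. Iterating converges to k ≈ 10.4.
Then θ = 88.1/(10.4−1) ≈ 9.35.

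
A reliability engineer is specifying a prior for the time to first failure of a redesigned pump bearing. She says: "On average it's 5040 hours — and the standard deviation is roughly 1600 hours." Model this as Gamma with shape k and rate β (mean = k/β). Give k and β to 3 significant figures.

For Gamma(k, rate β): mean = k/β, variance = k/β², so CV = 1/√k.
CV = SD/mean = 1600/5040 = 0.3175, hence k = 1/CV² = 9.92.
Then β = k/mean = 9.92/5040 = 0.00197.

k ≈ 9.92, β ≈ 0.00197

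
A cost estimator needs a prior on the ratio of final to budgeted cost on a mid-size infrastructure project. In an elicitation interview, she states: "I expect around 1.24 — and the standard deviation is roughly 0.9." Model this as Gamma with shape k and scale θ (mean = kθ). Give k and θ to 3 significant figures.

k ≈ 1.9, θ ≈ 0.653

For Gamma(k, scale θ): mean = kθ, variance = kθ², so CV = 1/√k.
CV = SD/mean = 0.9/1.24 = 0.7258, hence k = 1/CV² = 1.9.
Then θ = mean/k = 1.24/1.9 = 0.653.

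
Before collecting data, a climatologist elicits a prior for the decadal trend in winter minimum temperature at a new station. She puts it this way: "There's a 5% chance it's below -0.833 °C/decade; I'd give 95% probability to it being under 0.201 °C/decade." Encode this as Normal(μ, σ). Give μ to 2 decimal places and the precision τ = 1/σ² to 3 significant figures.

μ = -0.32, τ = 10.1

The p-quantile of Normal(μ,σ) is μ + z_p·σ, with z_{0.05} = -1.645 and z_{0.95} = 1.645.
Eliminate σ: μ = (z₂·x₁ − z₁·x₂)/(z₂ − z₁) = (1.645·-0.833 − (-1.645)·0.201)/3.29 = -0.32.
Then σ = (x₂ − x₁)/(z₂ − z₁) = (0.201 − -0.833)/3.29 = 0.31.
Precision τ = 1/σ² = 1/0.3143² = 10.1.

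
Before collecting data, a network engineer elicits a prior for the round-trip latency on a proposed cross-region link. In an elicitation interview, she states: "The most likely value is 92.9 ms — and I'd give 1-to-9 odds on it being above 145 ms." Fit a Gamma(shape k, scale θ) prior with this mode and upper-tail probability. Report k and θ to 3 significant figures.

Gamma(k,θ) with k>1 has mode (k−1)θ, so θ = 92.9/(k−1).
Need P(X < 145) = 0.9 with θ tied to k this way. Start at k = 2, θ = 92.9: P(X<145) ≈ 0.462.
Too low — raise k to concentrate. Iterating converges to k ≈ 10.4.
Then θ = 92.9/(10.4−1) ≈ 9.84.

k ≈ 10.4, θ ≈ 9.84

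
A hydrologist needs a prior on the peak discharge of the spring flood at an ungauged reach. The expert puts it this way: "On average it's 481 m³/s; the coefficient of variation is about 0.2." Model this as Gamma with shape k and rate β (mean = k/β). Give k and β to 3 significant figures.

For Gamma(k, rate β): mean = k/β, variance = k/β², so CV = 1/√k.
CV = 0.2, hence k = 1/CV² = 25.
Then β = k/mean = 25/481 = 0.052.

k ≈ 25, β ≈ 0.052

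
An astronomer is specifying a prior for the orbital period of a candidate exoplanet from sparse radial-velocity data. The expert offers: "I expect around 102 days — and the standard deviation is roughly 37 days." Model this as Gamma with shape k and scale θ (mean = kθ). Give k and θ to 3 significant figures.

For Gamma(k, scale θ): mean = kθ, variance = kθ², so CV = 1/√k.
CV = SD/mean = 37/102 = 0.3627, hence k = 1/CV² = 7.6.
Then θ = mean/k = 102/7.6 = 13.4.

k ≈ 7.6, θ ≈ 13.4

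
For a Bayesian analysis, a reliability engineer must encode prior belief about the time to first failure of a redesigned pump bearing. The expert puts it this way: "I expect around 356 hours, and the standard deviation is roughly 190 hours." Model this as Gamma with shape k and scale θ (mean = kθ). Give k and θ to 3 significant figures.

k ≈ 3.51, θ ≈ 101

For Gamma(k, scale θ): mean = kθ, variance = kθ², so CV = 1/√k.
CV = SD/mean = 190/356 = 0.5337, hence k = 1/CV² = 3.51.
Then θ = mean/k = 356/3.51 = 101.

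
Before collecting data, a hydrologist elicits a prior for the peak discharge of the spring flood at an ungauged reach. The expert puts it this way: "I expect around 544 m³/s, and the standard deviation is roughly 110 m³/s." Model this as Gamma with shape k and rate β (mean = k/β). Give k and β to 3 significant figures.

k ≈ 24.5, β ≈ 0.045

For Gamma(k, rate β): mean = k/β, variance = k/β², so CV = 1/√k.
CV = SD/mean = 110/544 = 0.2022, hence k = 1/CV² = 24.5.
Then β = k/mean = 24.5/544 = 0.045.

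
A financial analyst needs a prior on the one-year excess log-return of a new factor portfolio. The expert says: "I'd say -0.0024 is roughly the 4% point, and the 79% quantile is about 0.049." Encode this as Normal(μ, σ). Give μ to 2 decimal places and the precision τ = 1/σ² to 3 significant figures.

The p-quantile of Normal(μ,σ) is μ + z_p·σ, with z_{0.04} = -1.751 and z_{0.79} = 0.8064.
Eliminate σ: μ = (z₂·x₁ − z₁·x₂)/(z₂ − z₁) = (0.8064·-0.0024 − (-1.751)·0.049)/2.557 = 0.03.
Then σ = (x₂ − x₁)/(z₂ − z₁) = (0.049 − -0.0024)/2.557 = 0.02.
Precision τ = 1/σ² = 1/0.0201² = 2470.

μ = 0.03, τ = 2470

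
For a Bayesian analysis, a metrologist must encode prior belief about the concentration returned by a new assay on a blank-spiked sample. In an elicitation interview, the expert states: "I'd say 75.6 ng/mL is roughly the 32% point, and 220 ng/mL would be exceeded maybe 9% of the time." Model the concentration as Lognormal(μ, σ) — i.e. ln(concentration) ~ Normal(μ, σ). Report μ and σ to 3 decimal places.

μ ≈ 4.602, σ ≈ 0.591

If T ~ Lognormal(μ,σ) then ln T ~ Normal(μ,σ), so the p-quantile of ln T is μ + z_p·σ.
ln(75.6) = 4.325 and ln(220) = 5.394; z_{0.32} = -0.4677, z_{0.91} = 1.341.
σ = (5.394 − 4.325)/(1.341 − (-0.4677)) = 0.591.
μ = 4.325 − (-0.4677)·0.591 = 4.602.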